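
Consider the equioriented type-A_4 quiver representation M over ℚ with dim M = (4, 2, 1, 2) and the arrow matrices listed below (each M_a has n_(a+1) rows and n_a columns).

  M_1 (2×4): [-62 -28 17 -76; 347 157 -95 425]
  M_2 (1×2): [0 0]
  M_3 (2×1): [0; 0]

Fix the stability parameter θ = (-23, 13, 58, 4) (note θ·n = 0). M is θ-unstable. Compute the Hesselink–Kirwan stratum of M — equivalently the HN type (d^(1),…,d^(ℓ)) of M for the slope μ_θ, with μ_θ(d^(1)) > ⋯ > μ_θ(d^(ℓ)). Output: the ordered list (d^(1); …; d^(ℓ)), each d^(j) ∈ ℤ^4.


Via rank(M_{q-1}∘⋯∘M_p): M ≅ I[1,1]^2, I[1,2]^2, I[3,3], I[4,4]^2.
μ_θ-semistable layers: μ^(1)=58; μ^(2)=13; μ^(3)=4; μ^(4)=-23

((0, 0, 1, 0); (0, 2, 0, 0); (0, 0, 0, 2); (4, 0, 0, 0))


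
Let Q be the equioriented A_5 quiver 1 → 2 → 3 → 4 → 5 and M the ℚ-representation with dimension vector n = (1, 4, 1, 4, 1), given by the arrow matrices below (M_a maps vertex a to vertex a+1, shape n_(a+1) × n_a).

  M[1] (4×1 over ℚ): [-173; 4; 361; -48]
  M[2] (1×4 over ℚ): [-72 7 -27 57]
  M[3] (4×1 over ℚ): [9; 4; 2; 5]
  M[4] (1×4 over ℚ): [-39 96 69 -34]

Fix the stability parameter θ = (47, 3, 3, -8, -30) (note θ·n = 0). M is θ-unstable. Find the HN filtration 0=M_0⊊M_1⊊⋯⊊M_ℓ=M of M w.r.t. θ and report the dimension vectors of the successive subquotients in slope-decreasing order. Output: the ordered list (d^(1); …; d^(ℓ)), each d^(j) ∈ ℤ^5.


Via rank(M_{q-1}∘⋯∘M_p): M ≅ I[1,5], I[2,2]^3, I[4,4]^3.
μ_θ-semistable layers: μ^(1)=3; μ^(2)=-8

((1, 4, 1, 1, 1); (0, 0, 0, 3, 0))


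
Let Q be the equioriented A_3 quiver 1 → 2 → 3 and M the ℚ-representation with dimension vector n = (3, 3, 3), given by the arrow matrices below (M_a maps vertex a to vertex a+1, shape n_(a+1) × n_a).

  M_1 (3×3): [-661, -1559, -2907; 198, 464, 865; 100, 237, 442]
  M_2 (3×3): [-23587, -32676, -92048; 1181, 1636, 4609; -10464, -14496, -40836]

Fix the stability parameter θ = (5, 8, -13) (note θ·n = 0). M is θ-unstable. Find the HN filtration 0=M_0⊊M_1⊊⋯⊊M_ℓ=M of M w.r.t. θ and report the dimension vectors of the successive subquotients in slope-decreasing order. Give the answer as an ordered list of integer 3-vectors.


Interval decomposition of M: I[1,2], I[1,3]^2, I[3,3].
HN type (ℓ=4): μ^(1)=8; μ^(2)=5; μ^(3)=0; μ^(4)=-13

((0, 1, 0); (1, 0, 0); (2, 2, 2); (0, 0, 1))


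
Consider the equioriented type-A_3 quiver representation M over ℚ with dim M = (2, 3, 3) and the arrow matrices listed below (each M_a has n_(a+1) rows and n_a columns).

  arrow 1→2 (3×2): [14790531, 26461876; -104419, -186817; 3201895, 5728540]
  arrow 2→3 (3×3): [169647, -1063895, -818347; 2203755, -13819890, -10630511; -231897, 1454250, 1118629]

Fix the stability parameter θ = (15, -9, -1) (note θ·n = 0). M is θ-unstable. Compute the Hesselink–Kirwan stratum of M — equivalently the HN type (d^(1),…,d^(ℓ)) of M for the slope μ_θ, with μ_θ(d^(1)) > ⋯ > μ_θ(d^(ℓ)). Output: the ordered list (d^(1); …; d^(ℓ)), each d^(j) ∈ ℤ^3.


Barcode: M ≅ I[1,2], I[1,3], I[2,3], I[3,3]. HN layers by μ_θ (4 steps, strictly decreasing):
  μ^(1)=3; μ^(2)=5/3; μ^(3)=-1; μ^(4)=-9

((1, 1, 0); (1, 1, 1); (0, 0, 2); (0, 1, 0))


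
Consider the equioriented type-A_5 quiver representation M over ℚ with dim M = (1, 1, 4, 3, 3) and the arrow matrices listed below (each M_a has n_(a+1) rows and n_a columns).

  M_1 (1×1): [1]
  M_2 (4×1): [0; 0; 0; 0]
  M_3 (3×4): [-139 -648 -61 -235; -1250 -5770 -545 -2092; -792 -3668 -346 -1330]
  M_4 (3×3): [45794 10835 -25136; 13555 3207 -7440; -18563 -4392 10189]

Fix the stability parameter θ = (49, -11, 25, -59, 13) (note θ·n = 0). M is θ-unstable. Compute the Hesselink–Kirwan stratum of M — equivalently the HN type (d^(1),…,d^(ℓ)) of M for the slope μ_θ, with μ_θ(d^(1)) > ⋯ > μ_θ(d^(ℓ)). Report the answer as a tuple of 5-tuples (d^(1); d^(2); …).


Interval decomposition of M: I[1,2], I[3,3], I[3,5]^3.
HN type (ℓ=4): μ^(1)=25; μ^(2)=19; μ^(3)=13; μ^(4)=-17

((0, 0, 1, 0, 0); (1, 1, 0, 0, 0); (0, 0, 0, 0, 3); (0, 0, 3, 3, 0))


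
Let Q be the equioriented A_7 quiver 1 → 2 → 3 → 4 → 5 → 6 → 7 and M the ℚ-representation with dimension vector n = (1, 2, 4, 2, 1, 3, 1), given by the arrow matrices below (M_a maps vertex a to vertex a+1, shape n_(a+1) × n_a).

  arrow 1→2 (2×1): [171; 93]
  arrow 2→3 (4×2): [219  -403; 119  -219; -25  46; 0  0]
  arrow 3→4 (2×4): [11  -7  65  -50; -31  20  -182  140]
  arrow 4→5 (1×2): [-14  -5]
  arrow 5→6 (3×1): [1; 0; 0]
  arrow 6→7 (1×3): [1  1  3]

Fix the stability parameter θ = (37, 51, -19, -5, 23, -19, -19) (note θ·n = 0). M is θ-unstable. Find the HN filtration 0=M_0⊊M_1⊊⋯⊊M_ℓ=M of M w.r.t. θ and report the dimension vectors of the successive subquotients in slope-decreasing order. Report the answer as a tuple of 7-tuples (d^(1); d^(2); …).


Barcode: M ≅ I[1,7], I[2,4], I[3,3]^2, I[6,6]^2. HN layers by μ_θ (3 steps, strictly decreasing):
  μ^(1)=9; μ^(2)=7; μ^(3)=-19

((0, 1, 1, 1, 0, 0, 0); (1, 1, 1, 1, 1, 1, 1); (0, 0, 2, 0, 0, 2, 0))


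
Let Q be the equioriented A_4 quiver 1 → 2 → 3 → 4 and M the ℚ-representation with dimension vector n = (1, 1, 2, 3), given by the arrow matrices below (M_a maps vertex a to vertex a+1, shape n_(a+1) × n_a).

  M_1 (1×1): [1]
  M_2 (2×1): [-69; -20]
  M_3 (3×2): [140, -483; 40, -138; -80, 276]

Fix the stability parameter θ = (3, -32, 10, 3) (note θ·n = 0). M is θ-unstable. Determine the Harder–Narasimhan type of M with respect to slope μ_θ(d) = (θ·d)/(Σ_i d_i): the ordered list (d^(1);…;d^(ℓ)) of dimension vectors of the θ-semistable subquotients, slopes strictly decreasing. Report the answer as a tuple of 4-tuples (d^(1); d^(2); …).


Barcode: M ≅ I[1,3], I[3,4], I[4,4]^2. HN layers by μ_θ (4 steps, strictly decreasing):
  μ^(1)=10; μ^(2)=13/2; μ^(3)=3; μ^(4)=-29/2

((0, 0, 1, 0); (0, 0, 1, 1); (0, 0, 0, 2); (1, 1, 0, 0))


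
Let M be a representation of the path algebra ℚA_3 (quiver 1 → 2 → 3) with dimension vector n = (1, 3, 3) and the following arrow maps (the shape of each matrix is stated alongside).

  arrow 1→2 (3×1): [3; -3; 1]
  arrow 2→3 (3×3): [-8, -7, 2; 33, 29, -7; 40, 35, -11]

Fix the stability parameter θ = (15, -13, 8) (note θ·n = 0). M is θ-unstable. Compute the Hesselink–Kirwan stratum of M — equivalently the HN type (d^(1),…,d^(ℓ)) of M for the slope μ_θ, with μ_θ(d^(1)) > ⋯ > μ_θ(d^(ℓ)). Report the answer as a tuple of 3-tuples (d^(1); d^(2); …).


Via rank(M_{q-1}∘⋯∘M_p): M ≅ I[1,3], I[2,3]^2.
μ_θ-semistable layers: μ^(1)=8; μ^(2)=1; μ^(3)=-13

((0, 0, 3); (1, 1, 0); (0, 2, 0))


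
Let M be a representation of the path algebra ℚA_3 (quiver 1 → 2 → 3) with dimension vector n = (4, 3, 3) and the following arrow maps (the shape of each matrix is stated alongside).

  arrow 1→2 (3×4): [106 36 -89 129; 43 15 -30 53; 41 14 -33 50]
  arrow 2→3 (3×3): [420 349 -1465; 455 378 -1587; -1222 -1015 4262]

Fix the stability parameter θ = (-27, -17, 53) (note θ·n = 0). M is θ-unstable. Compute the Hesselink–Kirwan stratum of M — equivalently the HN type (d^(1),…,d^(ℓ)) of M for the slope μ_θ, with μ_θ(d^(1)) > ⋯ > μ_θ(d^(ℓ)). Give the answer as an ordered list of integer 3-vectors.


Barcode: M ≅ I[1,1], I[1,3]^3. HN layers by μ_θ (3 steps, strictly decreasing):
  μ^(1)=53; μ^(2)=-17; μ^(3)=-27

((0, 0, 3); (0, 3, 0); (4, 0, 0))


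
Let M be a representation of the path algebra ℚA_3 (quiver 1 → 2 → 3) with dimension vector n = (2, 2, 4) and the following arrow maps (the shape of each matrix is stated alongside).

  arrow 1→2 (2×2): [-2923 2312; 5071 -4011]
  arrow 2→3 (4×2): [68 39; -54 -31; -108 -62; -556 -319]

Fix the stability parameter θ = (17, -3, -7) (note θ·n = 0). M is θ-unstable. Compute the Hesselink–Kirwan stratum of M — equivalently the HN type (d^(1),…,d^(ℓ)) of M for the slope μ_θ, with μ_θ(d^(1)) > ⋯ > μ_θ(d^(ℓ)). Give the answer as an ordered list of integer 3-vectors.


Barcode: M ≅ I[1,3]^2, I[3,3]^2. HN layers by μ_θ (2 steps, strictly decreasing):
  μ^(1)=7/3; μ^(2)=-7

((2, 2, 2); (0, 0, 2))


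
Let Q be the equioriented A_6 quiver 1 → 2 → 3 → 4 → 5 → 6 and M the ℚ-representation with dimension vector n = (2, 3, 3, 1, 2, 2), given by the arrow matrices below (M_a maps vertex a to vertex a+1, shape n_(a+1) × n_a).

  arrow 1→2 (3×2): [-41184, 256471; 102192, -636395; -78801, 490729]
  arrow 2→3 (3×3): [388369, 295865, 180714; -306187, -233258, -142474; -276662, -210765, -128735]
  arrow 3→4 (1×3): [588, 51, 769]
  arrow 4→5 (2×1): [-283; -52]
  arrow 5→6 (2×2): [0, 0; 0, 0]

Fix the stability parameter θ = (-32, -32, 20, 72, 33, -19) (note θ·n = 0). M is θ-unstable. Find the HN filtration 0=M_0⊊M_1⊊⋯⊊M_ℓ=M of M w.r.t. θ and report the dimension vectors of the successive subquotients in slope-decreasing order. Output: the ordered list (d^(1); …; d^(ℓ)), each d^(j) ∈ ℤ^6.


Via rank(M_{q-1}∘⋯∘M_p): M ≅ I[1,3], I[1,5], I[2,3], I[5,5], I[6,6]^2.
μ_θ-semistable layers: μ^(1)=105/2; μ^(2)=33; μ^(3)=20; μ^(4)=-19; μ^(5)=-32

((0, 0, 0, 1, 1, 0); (0, 0, 0, 0, 1, 0); (0, 0, 3, 0, 0, 0); (0, 0, 0, 0, 0, 2); (2, 3, 0, 0, 0, 0))


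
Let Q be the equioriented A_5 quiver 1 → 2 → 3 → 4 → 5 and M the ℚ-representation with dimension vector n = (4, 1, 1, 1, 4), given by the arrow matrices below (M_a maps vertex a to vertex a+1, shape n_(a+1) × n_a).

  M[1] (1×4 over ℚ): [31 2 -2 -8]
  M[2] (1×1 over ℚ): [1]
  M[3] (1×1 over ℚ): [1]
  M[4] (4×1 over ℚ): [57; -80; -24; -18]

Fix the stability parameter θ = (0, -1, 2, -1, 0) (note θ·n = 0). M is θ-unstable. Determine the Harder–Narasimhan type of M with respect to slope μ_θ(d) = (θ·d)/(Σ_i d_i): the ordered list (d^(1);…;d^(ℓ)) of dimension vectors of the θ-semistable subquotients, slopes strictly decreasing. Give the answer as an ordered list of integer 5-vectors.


Interval decomposition of M: I[1,1]^3, I[1,5], I[5,5]^3.
HN type (ℓ=3): μ^(1)=1/3; μ^(2)=0; μ^(3)=-1/2

((0, 0, 1, 1, 1); (3, 0, 0, 0, 3); (1, 1, 0, 0, 0))


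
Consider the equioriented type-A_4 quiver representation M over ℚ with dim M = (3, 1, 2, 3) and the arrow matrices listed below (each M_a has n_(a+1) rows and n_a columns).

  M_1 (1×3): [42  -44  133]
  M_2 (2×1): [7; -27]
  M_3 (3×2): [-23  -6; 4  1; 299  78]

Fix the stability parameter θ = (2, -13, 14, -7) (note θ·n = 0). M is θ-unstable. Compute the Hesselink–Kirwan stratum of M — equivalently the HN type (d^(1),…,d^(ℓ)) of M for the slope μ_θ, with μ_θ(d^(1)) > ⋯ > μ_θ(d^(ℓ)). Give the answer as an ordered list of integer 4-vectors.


Barcode: M ≅ I[1,1]^2, I[1,4], I[3,4], I[4,4]. HN layers by μ_θ (4 steps, strictly decreasing):
  μ^(1)=7/2; μ^(2)=2; μ^(3)=-11/2; μ^(4)=-7

((0, 0, 2, 2); (2, 0, 0, 0); (1, 1, 0, 0); (0, 0, 0, 1))


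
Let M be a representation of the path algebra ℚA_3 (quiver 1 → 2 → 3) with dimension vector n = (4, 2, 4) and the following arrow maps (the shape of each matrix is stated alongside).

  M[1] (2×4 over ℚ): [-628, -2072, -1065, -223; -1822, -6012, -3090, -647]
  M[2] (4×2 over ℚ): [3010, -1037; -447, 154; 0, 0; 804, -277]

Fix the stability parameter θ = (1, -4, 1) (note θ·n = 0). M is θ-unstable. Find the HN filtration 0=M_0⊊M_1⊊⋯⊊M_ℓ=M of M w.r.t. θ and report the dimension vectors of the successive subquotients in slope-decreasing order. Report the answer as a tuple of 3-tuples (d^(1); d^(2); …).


Via rank(M_{q-1}∘⋯∘M_p): M ≅ I[1,1]^2, I[1,3]^2, I[3,3]^2.
μ_θ-semistable layers: μ^(1)=1; μ^(2)=-3/2

((2, 0, 4); (2, 2, 0))


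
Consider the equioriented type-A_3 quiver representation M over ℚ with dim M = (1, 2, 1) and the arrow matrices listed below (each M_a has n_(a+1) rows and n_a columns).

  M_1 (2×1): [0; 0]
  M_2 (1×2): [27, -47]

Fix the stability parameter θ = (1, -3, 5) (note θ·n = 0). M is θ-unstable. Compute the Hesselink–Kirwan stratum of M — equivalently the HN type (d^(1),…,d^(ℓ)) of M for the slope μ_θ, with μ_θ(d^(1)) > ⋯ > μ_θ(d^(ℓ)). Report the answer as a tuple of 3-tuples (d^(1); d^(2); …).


Interval decomposition of M: I[1,1], I[2,2], I[2,3].
HN type (ℓ=3): μ^(1)=5; μ^(2)=1; μ^(3)=-3

((0, 0, 1); (1, 0, 0); (0, 2, 0))


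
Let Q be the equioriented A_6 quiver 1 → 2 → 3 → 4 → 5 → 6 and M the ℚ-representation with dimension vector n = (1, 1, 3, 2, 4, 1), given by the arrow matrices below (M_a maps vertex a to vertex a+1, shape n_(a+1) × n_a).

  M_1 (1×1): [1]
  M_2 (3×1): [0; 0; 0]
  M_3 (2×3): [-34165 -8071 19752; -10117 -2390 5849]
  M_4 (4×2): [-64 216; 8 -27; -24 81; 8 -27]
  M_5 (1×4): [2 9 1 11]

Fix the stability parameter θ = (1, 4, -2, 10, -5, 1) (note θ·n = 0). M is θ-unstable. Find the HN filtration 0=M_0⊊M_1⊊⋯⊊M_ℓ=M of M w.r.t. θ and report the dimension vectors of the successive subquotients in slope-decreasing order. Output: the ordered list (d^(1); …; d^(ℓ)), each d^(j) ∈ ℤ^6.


Via rank(M_{q-1}∘⋯∘M_p): M ≅ I[1,2], I[3,3], I[3,4], I[3,6], I[5,5]^3.
μ_θ-semistable layers: μ^(1)=10; μ^(2)=4; μ^(3)=2; μ^(4)=1; μ^(5)=-2; μ^(6)=-5

((0, 0, 0, 1, 0, 0); (0, 1, 0, 0, 0, 0); (0, 0, 0, 1, 1, 1); (1, 0, 0, 0, 0, 0); (0, 0, 3, 0, 0, 0); (0, 0, 0, 0, 3, 0))


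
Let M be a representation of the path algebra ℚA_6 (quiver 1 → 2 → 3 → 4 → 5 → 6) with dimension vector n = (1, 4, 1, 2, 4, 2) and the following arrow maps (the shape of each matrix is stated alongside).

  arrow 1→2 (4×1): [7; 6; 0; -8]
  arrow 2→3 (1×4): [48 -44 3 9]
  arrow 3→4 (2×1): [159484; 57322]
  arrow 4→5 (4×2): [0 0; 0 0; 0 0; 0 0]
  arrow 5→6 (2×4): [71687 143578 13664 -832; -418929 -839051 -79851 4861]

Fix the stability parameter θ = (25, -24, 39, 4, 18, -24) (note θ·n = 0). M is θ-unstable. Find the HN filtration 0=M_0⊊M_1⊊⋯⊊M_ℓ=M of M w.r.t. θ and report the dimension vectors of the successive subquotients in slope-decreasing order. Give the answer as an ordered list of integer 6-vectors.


Via rank(M_{q-1}∘⋯∘M_p): M ≅ I[1,2], I[2,2]^2, I[2,4], I[4,4], I[5,5]^2, I[5,6]^2.
μ_θ-semistable layers: μ^(1)=43/2; μ^(2)=18; μ^(3)=4; μ^(4)=1/2; μ^(5)=-3; μ^(6)=-24

((0, 0, 1, 1, 0, 0); (0, 0, 0, 0, 2, 0); (0, 0, 0, 1, 0, 0); (1, 1, 0, 0, 0, 0); (0, 0, 0, 0, 2, 2); (0, 3, 0, 0, 0, 0))


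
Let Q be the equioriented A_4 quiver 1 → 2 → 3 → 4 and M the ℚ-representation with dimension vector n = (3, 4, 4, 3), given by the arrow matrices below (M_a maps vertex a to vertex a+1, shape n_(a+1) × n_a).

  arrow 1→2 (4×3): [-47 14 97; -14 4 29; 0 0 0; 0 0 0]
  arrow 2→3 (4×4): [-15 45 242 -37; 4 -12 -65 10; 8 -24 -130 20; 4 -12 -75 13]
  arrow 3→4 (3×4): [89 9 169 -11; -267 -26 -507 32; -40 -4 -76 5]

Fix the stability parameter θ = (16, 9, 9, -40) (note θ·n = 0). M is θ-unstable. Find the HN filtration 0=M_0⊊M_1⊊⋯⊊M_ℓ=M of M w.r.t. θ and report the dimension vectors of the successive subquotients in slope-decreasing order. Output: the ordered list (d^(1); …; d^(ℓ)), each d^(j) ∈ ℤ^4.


Barcode: M ≅ I[1,1], I[1,2], I[1,4], I[2,4]^2, I[3,3]. HN layers by μ_θ (5 steps, strictly decreasing):
  μ^(1)=16; μ^(2)=25/2; μ^(3)=9; μ^(4)=-3/2; μ^(5)=-22/3

((1, 0, 0, 0); (1, 1, 0, 0); (0, 0, 1, 0); (1, 1, 1, 1); (0, 2, 2, 2))


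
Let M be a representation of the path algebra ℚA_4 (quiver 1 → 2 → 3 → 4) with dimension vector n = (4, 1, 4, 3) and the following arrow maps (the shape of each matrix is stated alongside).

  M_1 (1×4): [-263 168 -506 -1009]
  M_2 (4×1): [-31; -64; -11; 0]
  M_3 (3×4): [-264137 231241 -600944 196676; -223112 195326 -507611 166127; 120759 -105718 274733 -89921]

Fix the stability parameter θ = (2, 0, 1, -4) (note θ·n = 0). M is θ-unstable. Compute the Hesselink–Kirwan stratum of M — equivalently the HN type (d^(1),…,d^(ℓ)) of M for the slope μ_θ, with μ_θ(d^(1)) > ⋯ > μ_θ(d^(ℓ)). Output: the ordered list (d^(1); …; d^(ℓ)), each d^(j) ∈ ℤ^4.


Barcode: M ≅ I[1,1]^3, I[1,4], I[3,3], I[3,4]^2. HN layers by μ_θ (4 steps, strictly decreasing):
  μ^(1)=2; μ^(2)=1; μ^(3)=-1/4; μ^(4)=-3/2

((3, 0, 0, 0); (0, 0, 1, 0); (1, 1, 1, 1); (0, 0, 2, 2))


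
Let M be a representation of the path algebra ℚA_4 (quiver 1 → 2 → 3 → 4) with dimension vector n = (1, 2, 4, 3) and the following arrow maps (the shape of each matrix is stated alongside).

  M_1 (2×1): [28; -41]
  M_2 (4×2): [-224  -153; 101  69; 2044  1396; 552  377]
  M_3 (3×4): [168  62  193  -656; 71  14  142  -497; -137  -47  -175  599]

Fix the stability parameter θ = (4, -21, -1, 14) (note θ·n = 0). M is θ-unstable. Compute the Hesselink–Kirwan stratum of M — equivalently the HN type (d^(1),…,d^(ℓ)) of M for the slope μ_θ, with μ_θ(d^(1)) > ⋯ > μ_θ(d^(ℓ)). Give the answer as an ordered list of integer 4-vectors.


Barcode: M ≅ I[1,4], I[2,3], I[3,4]^2. HN layers by μ_θ (4 steps, strictly decreasing):
  μ^(1)=14; μ^(2)=-1; μ^(3)=-17/2; μ^(4)=-21

((0, 0, 0, 3); (0, 0, 4, 0); (1, 1, 0, 0); (0, 1, 0, 0))


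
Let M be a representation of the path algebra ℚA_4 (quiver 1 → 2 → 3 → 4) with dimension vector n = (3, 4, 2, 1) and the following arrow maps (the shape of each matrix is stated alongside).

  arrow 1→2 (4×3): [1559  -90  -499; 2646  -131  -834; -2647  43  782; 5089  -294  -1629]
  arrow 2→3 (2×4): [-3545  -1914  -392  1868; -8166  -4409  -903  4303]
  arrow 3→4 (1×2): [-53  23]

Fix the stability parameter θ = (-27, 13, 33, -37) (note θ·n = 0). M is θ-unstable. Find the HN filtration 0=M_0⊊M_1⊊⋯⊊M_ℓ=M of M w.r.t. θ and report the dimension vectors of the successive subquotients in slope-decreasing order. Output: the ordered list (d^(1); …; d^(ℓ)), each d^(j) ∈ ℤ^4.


Barcode: M ≅ I[1,2], I[1,3], I[1,4], I[2,2]. HN layers by μ_θ (4 steps, strictly decreasing):
  μ^(1)=33; μ^(2)=13; μ^(3)=3; μ^(4)=-27

((0, 0, 1, 0); (0, 3, 0, 0); (0, 1, 1, 1); (3, 0, 0, 0))


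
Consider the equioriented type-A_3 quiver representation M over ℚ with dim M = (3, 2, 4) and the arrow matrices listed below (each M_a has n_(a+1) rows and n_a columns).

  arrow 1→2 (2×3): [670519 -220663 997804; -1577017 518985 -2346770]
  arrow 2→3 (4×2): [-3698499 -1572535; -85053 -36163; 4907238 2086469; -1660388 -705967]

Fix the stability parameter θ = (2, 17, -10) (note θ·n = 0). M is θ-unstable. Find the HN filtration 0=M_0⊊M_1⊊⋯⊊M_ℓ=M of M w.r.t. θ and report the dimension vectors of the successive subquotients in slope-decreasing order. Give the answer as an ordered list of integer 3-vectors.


Via rank(M_{q-1}∘⋯∘M_p): M ≅ I[1,1], I[1,3]^2, I[3,3]^2.
μ_θ-semistable layers: μ^(1)=7/2; μ^(2)=2; μ^(3)=-10

((0, 2, 2); (3, 0, 0); (0, 0, 2))


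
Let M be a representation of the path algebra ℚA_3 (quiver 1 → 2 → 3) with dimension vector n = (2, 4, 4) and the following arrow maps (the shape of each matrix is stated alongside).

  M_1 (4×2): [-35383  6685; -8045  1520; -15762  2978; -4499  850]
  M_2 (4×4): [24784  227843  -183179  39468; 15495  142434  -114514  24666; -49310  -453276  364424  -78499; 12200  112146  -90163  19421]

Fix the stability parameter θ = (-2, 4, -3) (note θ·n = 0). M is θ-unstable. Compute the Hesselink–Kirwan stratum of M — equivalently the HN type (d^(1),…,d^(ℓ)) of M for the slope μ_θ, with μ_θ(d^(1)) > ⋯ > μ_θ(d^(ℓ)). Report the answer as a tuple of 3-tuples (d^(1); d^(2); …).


Via rank(M_{q-1}∘⋯∘M_p): M ≅ I[1,3]^2, I[2,3]^2.
μ_θ-semistable layers: μ^(1)=1/2; μ^(2)=-2

((0, 4, 4); (2, 0, 0))


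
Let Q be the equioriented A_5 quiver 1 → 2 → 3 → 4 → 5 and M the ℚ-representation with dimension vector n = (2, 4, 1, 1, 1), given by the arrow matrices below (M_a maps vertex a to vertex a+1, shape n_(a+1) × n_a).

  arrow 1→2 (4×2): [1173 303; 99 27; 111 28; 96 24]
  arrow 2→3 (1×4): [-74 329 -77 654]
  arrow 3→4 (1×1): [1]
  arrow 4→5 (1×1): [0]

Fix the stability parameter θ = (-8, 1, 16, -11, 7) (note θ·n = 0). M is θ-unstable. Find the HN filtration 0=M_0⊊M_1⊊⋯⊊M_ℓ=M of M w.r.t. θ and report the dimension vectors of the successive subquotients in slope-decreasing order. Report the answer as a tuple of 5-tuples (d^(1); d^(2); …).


Via rank(M_{q-1}∘⋯∘M_p): M ≅ I[1,2], I[1,4], I[2,2]^2, I[5,5].
μ_θ-semistable layers: μ^(1)=7; μ^(2)=5/2; μ^(3)=1; μ^(4)=-8

((0, 0, 0, 0, 1); (0, 0, 1, 1, 0); (0, 4, 0, 0, 0); (2, 0, 0, 0, 0))


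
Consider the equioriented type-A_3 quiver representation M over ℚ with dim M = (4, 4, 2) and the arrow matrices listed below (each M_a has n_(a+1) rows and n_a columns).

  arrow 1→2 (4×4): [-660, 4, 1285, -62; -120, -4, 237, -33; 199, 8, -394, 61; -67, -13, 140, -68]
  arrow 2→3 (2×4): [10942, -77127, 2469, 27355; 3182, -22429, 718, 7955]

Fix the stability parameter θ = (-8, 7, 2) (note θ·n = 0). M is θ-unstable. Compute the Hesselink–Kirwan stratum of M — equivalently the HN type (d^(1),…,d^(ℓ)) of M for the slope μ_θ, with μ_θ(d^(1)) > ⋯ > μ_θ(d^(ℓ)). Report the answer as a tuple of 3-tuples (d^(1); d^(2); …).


Barcode: M ≅ I[1,2]^2, I[1,3]^2. HN layers by μ_θ (3 steps, strictly decreasing):
  μ^(1)=7; μ^(2)=9/2; μ^(3)=-8

((0, 2, 0); (0, 2, 2); (4, 0, 0))


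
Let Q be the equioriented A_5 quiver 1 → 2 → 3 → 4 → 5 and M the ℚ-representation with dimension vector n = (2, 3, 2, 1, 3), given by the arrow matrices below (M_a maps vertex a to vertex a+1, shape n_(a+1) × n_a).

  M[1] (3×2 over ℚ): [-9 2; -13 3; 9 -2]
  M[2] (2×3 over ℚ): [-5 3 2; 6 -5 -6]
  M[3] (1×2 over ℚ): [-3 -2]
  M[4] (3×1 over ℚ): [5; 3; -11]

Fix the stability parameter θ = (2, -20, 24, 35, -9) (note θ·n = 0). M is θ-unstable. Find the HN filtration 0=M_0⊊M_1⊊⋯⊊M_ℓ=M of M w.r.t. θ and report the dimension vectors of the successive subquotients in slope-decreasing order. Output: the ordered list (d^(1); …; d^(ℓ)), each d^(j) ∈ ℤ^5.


Barcode: M ≅ I[1,3], I[1,5], I[2,2], I[5,5]^2. HN layers by μ_θ (4 steps, strictly decreasing):
  μ^(1)=24; μ^(2)=50/3; μ^(3)=-9; μ^(4)=-20

((0, 0, 1, 0, 0); (0, 0, 1, 1, 1); (2, 2, 0, 0, 2); (0, 1, 0, 0, 0))


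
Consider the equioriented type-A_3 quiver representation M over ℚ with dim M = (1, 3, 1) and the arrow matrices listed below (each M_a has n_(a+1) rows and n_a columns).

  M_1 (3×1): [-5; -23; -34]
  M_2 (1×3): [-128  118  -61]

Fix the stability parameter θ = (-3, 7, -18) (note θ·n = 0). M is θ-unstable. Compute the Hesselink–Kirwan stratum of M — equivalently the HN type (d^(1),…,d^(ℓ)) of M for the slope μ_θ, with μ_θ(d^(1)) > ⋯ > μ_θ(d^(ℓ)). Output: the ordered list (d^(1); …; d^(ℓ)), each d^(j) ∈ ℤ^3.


Barcode: M ≅ I[1,2], I[2,2], I[2,3]. HN layers by μ_θ (3 steps, strictly decreasing):
  μ^(1)=7; μ^(2)=-3; μ^(3)=-11/2

((0, 2, 0); (1, 0, 0); (0, 1, 1))


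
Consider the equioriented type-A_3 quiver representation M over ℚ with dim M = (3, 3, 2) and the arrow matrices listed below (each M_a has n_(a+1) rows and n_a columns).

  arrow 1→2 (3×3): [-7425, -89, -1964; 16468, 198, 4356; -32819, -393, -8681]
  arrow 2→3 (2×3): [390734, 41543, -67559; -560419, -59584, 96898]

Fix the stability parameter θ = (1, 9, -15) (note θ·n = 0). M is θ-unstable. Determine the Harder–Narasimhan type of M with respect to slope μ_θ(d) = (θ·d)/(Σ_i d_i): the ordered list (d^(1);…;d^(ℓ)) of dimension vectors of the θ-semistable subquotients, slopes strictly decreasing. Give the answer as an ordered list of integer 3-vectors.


Barcode: M ≅ I[1,2], I[1,3]^2. HN layers by μ_θ (3 steps, strictly decreasing):
  μ^(1)=9; μ^(2)=1; μ^(3)=-5/3

((0, 1, 0); (1, 0, 0); (2, 2, 2))


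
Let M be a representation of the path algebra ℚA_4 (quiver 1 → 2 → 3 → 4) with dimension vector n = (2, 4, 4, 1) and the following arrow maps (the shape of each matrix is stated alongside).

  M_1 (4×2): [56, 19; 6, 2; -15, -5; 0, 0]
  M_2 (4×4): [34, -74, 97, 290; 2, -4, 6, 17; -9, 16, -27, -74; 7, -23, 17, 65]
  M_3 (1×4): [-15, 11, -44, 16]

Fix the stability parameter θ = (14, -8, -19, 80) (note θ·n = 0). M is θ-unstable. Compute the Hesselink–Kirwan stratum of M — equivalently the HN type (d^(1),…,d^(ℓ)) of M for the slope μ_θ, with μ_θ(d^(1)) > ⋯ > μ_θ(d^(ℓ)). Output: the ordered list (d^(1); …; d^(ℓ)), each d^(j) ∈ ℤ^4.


Via rank(M_{q-1}∘⋯∘M_p): M ≅ I[1,3], I[1,4], I[2,3]^2.
μ_θ-semistable layers: μ^(1)=80; μ^(2)=-13/3; μ^(3)=-27/2

((0, 0, 0, 1); (2, 2, 2, 0); (0, 2, 2, 0))


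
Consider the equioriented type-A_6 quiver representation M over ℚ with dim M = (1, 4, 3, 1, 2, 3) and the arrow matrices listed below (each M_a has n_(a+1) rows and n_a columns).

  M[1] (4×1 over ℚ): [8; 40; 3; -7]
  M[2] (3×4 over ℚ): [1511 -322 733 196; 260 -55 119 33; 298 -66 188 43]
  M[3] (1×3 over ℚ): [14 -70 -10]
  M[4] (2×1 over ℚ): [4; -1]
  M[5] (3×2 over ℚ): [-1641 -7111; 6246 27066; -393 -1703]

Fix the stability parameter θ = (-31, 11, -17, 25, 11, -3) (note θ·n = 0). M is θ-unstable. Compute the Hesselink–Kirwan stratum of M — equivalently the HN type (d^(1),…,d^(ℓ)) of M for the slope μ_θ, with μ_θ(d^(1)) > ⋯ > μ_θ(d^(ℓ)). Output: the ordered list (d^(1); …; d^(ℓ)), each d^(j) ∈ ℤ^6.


Via rank(M_{q-1}∘⋯∘M_p): M ≅ I[1,3], I[2,2], I[2,3], I[2,6], I[5,5], I[6,6]^2.
μ_θ-semistable layers: μ^(1)=11; μ^(2)=-3; μ^(3)=-31

((0, 1, 0, 1, 2, 1); (0, 3, 3, 0, 0, 2); (1, 0, 0, 0, 0, 0))


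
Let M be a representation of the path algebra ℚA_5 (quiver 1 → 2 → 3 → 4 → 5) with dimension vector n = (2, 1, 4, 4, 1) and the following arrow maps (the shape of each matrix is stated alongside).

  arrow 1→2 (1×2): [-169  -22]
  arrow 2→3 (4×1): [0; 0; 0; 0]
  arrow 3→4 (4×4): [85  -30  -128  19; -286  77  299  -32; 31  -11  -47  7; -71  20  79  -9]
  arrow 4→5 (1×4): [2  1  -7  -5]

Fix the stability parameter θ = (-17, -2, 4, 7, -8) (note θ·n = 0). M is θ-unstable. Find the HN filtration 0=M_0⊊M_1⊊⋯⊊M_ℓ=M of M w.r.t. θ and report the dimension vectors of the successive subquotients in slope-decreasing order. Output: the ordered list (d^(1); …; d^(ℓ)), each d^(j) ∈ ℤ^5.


Interval decomposition of M: I[1,1], I[1,2], I[3,3], I[3,4]^2, I[3,5], I[4,4].
HN type (ℓ=5): μ^(1)=7; μ^(2)=4; μ^(3)=1; μ^(4)=-2; μ^(5)=-17

((0, 0, 0, 3, 0); (0, 0, 3, 0, 0); (0, 0, 1, 1, 1); (0, 1, 0, 0, 0); (2, 0, 0, 0, 0))


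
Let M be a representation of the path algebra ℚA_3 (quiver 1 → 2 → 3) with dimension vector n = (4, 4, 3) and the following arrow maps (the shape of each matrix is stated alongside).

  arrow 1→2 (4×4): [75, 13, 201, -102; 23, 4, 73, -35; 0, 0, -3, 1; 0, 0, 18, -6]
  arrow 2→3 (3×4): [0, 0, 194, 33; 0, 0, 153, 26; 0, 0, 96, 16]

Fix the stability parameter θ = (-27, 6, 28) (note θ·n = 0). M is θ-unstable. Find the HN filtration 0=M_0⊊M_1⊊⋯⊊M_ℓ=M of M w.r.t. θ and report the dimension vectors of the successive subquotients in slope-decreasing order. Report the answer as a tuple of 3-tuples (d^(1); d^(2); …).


Interval decomposition of M: I[1,1], I[1,2]^2, I[1,3], I[2,3], I[3,3].
HN type (ℓ=3): μ^(1)=28; μ^(2)=6; μ^(3)=-27

((0, 0, 3); (0, 4, 0); (4, 0, 0))


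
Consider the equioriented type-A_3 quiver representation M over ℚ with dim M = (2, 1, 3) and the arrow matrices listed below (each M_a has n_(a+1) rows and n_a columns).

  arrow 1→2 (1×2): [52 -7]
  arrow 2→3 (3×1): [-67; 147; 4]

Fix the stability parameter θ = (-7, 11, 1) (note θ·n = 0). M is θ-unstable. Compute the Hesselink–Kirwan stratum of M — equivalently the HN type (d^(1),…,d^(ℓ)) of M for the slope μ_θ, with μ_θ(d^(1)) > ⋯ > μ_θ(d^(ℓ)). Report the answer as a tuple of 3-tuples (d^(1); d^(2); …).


Barcode: M ≅ I[1,1], I[1,3], I[3,3]^2. HN layers by μ_θ (3 steps, strictly decreasing):
  μ^(1)=6; μ^(2)=1; μ^(3)=-7

((0, 1, 1); (0, 0, 2); (2, 0, 0))


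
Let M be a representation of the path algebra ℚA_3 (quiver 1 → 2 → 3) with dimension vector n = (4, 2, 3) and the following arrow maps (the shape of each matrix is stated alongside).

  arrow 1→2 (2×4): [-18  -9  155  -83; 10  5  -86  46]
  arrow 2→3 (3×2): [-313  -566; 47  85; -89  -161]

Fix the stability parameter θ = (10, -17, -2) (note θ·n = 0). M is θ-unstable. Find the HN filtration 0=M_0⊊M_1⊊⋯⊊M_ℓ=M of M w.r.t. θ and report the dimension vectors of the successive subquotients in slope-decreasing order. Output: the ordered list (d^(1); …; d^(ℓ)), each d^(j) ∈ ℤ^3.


Via rank(M_{q-1}∘⋯∘M_p): M ≅ I[1,1]^2, I[1,3]^2, I[3,3].
μ_θ-semistable layers: μ^(1)=10; μ^(2)=-2; μ^(3)=-7/2

((2, 0, 0); (0, 0, 3); (2, 2, 0))


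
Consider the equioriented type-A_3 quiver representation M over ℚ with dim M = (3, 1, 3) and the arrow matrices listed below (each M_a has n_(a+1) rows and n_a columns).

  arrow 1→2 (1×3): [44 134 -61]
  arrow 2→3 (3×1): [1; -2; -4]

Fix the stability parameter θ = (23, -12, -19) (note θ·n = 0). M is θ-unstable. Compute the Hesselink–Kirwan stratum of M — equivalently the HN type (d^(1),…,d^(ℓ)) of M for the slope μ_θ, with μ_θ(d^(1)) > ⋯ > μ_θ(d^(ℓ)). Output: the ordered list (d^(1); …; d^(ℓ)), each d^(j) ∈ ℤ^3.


Barcode: M ≅ I[1,1]^2, I[1,3], I[3,3]^2. HN layers by μ_θ (3 steps, strictly decreasing):
  μ^(1)=23; μ^(2)=-8/3; μ^(3)=-19

((2, 0, 0); (1, 1, 1); (0, 0, 2))


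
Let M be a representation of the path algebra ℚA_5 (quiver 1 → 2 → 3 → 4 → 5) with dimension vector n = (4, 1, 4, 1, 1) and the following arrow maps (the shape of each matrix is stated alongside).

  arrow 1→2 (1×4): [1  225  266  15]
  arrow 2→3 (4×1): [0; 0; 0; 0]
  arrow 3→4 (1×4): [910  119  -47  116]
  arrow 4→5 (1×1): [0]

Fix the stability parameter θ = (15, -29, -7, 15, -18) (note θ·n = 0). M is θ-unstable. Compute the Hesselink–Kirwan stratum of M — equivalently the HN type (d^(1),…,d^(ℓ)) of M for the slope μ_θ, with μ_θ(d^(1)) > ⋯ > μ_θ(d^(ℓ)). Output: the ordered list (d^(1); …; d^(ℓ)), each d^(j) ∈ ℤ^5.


Via rank(M_{q-1}∘⋯∘M_p): M ≅ I[1,1]^3, I[1,2], I[3,3]^3, I[3,4], I[5,5].
μ_θ-semistable layers: μ^(1)=15; μ^(2)=-7; μ^(3)=-18

((3, 0, 0, 1, 0); (1, 1, 4, 0, 0); (0, 0, 0, 0, 1))


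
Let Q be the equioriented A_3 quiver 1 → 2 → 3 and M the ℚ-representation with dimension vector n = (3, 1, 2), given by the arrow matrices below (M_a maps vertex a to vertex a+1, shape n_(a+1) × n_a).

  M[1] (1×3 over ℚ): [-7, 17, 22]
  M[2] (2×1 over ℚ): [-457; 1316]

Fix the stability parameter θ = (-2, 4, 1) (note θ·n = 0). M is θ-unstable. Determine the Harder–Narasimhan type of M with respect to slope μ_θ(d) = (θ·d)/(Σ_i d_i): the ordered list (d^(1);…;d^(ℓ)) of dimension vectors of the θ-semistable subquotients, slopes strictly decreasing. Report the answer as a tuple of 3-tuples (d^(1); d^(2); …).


Interval decomposition of M: I[1,1]^2, I[1,3], I[3,3].
HN type (ℓ=3): μ^(1)=5/2; μ^(2)=1; μ^(3)=-2

((0, 1, 1); (0, 0, 1); (3, 0, 0))


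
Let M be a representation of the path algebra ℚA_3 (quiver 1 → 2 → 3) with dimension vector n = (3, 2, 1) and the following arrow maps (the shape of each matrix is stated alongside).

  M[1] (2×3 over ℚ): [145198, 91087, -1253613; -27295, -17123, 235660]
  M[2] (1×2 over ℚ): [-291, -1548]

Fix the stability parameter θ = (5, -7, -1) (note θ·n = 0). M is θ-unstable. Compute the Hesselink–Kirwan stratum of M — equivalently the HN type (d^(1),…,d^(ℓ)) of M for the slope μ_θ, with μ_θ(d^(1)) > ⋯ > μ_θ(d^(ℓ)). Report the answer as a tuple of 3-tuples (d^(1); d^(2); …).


Via rank(M_{q-1}∘⋯∘M_p): M ≅ I[1,1], I[1,2], I[1,3].
μ_θ-semistable layers: μ^(1)=5; μ^(2)=-1

((1, 0, 0); (2, 2, 1))


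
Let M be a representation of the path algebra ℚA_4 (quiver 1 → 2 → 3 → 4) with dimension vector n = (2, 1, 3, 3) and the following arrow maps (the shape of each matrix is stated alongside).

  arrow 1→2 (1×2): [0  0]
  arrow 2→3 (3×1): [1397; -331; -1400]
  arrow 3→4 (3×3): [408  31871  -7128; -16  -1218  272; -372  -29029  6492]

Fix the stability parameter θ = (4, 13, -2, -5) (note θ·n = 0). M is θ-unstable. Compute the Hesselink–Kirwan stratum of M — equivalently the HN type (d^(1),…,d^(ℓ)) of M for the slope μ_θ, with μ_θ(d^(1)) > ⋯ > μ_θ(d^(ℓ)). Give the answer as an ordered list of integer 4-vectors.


Barcode: M ≅ I[1,1]^2, I[2,4], I[3,3], I[3,4], I[4,4]. HN layers by μ_θ (5 steps, strictly decreasing):
  μ^(1)=4; μ^(2)=2; μ^(3)=-2; μ^(4)=-7/2; μ^(5)=-5

((2, 0, 0, 0); (0, 1, 1, 1); (0, 0, 1, 0); (0, 0, 1, 1); (0, 0, 0, 1))


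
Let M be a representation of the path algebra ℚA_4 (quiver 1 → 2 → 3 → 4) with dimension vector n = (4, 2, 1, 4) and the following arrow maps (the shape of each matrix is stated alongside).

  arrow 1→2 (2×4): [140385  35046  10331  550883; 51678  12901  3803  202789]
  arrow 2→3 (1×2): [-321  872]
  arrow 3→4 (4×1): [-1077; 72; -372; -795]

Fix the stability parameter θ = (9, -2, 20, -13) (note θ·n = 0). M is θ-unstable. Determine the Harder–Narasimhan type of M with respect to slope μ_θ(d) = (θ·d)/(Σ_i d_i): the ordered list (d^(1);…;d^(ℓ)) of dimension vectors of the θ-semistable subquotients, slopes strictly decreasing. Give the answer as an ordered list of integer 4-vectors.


Interval decomposition of M: I[1,1]^2, I[1,2], I[1,4], I[4,4]^3.
HN type (ℓ=3): μ^(1)=9; μ^(2)=7/2; μ^(3)=-13

((2, 0, 0, 0); (2, 2, 1, 1); (0, 0, 0, 3))


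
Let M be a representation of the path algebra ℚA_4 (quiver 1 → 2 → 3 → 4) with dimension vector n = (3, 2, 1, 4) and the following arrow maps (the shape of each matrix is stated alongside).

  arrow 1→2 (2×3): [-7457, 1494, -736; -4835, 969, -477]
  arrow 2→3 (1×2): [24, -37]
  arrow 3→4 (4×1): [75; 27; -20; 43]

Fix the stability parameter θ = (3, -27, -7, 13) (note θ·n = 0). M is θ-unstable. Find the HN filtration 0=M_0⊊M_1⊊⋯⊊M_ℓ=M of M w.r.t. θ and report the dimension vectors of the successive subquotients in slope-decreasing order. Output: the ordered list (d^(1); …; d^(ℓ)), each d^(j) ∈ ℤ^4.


Via rank(M_{q-1}∘⋯∘M_p): M ≅ I[1,1], I[1,2], I[1,4], I[4,4]^3.
μ_θ-semistable layers: μ^(1)=13; μ^(2)=3; μ^(3)=-7; μ^(4)=-12

((0, 0, 0, 4); (1, 0, 0, 0); (0, 0, 1, 0); (2, 2, 0, 0))


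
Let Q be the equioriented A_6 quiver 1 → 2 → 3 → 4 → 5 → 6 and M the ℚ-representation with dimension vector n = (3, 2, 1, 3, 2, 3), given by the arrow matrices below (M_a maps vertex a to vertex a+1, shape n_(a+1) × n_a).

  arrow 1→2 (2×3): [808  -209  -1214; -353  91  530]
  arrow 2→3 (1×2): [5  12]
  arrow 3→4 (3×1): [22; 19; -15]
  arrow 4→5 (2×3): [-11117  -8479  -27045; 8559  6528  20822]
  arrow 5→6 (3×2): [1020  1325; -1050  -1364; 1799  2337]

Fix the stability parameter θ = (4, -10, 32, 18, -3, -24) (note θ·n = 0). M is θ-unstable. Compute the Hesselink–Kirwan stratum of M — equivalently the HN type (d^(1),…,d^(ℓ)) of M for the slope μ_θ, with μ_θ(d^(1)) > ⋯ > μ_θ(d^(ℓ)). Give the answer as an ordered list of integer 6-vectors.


Via rank(M_{q-1}∘⋯∘M_p): M ≅ I[1,1], I[1,2], I[1,4], I[4,6]^2, I[6,6].
μ_θ-semistable layers: μ^(1)=25; μ^(2)=4; μ^(3)=-3; μ^(4)=-24

((0, 0, 1, 1, 0, 0); (1, 0, 0, 0, 0, 0); (2, 2, 0, 2, 2, 2); (0, 0, 0, 0, 0, 1))


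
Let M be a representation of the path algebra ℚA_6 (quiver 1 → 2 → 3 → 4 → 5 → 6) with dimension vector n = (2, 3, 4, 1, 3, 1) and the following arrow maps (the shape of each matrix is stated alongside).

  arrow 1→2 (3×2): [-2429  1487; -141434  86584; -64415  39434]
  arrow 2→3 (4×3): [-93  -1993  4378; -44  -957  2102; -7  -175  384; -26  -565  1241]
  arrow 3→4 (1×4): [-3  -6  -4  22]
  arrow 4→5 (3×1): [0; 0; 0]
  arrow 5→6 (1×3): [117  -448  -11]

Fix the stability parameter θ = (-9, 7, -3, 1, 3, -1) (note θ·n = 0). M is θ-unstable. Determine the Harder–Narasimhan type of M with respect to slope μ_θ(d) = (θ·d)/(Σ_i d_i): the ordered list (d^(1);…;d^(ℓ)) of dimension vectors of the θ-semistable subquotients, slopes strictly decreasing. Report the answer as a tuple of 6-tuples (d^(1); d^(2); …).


Via rank(M_{q-1}∘⋯∘M_p): M ≅ I[1,3], I[1,4], I[2,3], I[3,3], I[5,5]^2, I[5,6].
μ_θ-semistable layers: μ^(1)=3; μ^(2)=2; μ^(3)=5/3; μ^(4)=1; μ^(5)=-3; μ^(6)=-9

((0, 0, 0, 0, 2, 0); (0, 2, 2, 0, 0, 0); (0, 1, 1, 1, 0, 0); (0, 0, 0, 0, 1, 1); (0, 0, 1, 0, 0, 0); (2, 0, 0, 0, 0, 0))


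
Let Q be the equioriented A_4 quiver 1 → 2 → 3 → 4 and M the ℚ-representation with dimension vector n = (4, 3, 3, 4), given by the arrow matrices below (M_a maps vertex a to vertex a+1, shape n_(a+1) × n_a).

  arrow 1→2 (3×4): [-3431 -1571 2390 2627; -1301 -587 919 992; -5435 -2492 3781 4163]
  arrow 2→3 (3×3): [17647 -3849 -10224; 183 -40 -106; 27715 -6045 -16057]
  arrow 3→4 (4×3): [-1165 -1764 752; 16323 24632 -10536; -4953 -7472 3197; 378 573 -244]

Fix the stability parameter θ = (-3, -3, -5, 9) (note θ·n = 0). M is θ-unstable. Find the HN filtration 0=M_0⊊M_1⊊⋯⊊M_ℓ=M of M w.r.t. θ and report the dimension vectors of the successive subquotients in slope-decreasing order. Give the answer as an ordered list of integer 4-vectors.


Via rank(M_{q-1}∘⋯∘M_p): M ≅ I[1,1], I[1,4]^3, I[4,4].
μ_θ-semistable layers: μ^(1)=9; μ^(2)=-3; μ^(3)=-11/3

((0, 0, 0, 4); (1, 0, 0, 0); (3, 3, 3, 0))


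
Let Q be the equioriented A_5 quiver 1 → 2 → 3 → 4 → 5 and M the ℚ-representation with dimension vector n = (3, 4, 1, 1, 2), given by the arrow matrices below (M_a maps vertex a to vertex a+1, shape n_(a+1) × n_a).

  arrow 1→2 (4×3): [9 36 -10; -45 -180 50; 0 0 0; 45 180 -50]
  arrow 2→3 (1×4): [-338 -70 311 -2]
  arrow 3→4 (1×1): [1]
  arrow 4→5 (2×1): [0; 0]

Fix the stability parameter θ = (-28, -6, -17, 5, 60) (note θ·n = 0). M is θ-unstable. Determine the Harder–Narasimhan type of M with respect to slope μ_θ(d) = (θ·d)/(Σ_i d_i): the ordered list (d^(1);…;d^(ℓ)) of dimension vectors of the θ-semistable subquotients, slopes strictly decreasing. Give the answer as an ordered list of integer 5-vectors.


Interval decomposition of M: I[1,1]^2, I[1,4], I[2,2]^3, I[5,5]^2.
HN type (ℓ=5): μ^(1)=60; μ^(2)=5; μ^(3)=-6; μ^(4)=-23/2; μ^(5)=-28

((0, 0, 0, 0, 2); (0, 0, 0, 1, 0); (0, 3, 0, 0, 0); (0, 1, 1, 0, 0); (3, 0, 0, 0, 0))


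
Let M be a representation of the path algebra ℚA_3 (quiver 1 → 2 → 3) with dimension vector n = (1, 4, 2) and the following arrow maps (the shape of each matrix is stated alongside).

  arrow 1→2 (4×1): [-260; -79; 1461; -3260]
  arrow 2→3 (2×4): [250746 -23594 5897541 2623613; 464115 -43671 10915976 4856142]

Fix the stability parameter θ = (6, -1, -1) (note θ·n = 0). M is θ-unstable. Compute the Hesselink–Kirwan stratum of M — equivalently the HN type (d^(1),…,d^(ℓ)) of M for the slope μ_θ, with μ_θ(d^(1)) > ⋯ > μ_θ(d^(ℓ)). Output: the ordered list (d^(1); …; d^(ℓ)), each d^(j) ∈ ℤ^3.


Barcode: M ≅ I[1,3], I[2,2]^2, I[2,3]. HN layers by μ_θ (2 steps, strictly decreasing):
  μ^(1)=4/3; μ^(2)=-1

((1, 1, 1); (0, 3, 1))


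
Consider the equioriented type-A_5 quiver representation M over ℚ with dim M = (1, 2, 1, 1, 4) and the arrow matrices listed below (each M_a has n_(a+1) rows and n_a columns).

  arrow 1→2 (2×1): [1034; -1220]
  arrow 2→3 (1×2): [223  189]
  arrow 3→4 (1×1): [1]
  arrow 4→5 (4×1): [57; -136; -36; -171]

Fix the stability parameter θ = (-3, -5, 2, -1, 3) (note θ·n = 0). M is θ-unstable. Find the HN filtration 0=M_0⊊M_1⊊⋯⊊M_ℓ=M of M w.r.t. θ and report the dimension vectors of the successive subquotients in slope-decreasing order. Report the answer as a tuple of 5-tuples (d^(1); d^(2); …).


Barcode: M ≅ I[1,5], I[2,2], I[5,5]^3. HN layers by μ_θ (4 steps, strictly decreasing):
  μ^(1)=3; μ^(2)=1/2; μ^(3)=-4; μ^(4)=-5

((0, 0, 0, 0, 4); (0, 0, 1, 1, 0); (1, 1, 0, 0, 0); (0, 1, 0, 0, 0))
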